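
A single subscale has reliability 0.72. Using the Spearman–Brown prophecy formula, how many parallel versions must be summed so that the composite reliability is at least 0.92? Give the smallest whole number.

5

k ≥ ρ*(1−ρ₁)/(ρ₁(1−ρ*)) = 0.92·0.28 / (0.72·0.08) = 4.472.
Smallest integer k = 5.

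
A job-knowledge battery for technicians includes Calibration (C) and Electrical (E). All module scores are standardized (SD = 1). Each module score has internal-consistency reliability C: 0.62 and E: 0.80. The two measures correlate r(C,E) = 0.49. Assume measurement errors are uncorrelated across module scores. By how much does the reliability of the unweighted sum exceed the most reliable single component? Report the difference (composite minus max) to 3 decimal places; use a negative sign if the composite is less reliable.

0.005

Var(sum) = 2 + 0.98 = 2.98; true-score variance = 1.42 + 0.98 = 2.4; composite reliability = 0.8054.
Max component reliability = 0.8000.
Difference = 0.8054 − 0.8000 = 0.005.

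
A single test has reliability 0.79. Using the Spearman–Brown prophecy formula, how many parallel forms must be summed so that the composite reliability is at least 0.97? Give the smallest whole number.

k ≥ ρ*(1−ρ₁)/(ρ₁(1−ρ*)) = 0.97·0.21 / (0.79·0.03) = 8.595.
Smallest integer k = 9.

9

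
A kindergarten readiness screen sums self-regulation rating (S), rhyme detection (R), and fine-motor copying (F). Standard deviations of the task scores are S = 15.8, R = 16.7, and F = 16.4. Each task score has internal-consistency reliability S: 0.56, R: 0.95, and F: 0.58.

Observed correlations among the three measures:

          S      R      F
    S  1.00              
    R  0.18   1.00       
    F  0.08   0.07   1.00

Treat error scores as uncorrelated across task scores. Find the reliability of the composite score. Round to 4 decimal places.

Var(S+R+F) = 15.8² + 16.7² + 16.4² + 2·[15.8·16.7·0.18 + 15.8·16.4·0.08 + 16.7·16.4·0.07] = 797.49 + 174.792 = 972.282.
Under uncorrelated errors the observed covariances equal the true-score covariances, so only the own-variance terms attenuate.
True-score variance = [15.8²·0.56 + 16.7²·0.95 + 16.4²·0.58] + 174.792 = 560.741 + 174.792 = 735.533.
Reliability = 735.533 / 972.282 = 0.7565.

0.7565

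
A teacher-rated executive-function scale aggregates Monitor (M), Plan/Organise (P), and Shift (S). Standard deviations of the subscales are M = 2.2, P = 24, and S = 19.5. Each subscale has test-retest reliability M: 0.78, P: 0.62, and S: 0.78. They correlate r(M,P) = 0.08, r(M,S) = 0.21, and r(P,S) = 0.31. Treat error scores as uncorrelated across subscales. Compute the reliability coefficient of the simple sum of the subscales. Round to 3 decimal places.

0.762

Var(M+P+S) = 2.2² + 24² + 19.5² + 2·[2.2·24·0.08 + 2.2·19.5·0.21 + 24·19.5·0.31] = 961.09 + 316.626 = 1277.72.
With uncorrelated errors the cross-covariances are all true-score covariance, so they carry over unchanged; only the diagonal terms shrink to ρᵢσᵢ².
True-score variance = [2.2²·0.78 + 24²·0.62 + 19.5²·0.78] + 316.626 = 657.49 + 316.626 = 974.116.
Reliability = 974.116 / 1277.72 = 0.762.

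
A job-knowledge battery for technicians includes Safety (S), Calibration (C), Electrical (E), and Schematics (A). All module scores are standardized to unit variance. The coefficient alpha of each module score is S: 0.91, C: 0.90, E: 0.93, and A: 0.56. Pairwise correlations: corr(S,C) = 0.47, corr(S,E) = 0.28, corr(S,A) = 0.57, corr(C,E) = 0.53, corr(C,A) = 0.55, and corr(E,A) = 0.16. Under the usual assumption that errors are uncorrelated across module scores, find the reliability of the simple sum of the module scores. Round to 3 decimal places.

Var(S+C+E+A) = 4 + 2·[0.47 + 0.28 + 0.57 + 0.53 + 0.55 + 0.16] = 4 + 5.12 = 9.12.
Because errors are independent across components, Cov(Tᵢ,Tⱼ) = Cov(Xᵢ,Xⱼ); the off-diagonal part of the true-score variance is the same as above.
True-score variance = [0.91 + 0.90 + 0.93 + 0.56] + 5.12 = 3.3 + 5.12 = 8.42.
Reliability = 8.42 / 9.12 = 0.923.

0.923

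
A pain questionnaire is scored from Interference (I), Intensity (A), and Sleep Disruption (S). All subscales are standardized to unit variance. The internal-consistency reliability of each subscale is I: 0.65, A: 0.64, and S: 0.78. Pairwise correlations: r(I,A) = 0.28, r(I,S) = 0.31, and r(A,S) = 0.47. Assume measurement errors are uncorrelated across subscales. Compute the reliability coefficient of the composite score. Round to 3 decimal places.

0.818

Var(I+A+S) = 3 + 2·[0.28 + 0.31 + 0.47] = 3 + 2.12 = 5.12.
With uncorrelated errors the cross-covariances are all true-score covariance, so they carry over unchanged; only the diagonal terms shrink to ρᵢσᵢ².
True-score variance = [0.65 + 0.64 + 0.78] + 2.12 = 2.07 + 2.12 = 4.19.
Reliability = 4.19 / 5.12 = 0.818.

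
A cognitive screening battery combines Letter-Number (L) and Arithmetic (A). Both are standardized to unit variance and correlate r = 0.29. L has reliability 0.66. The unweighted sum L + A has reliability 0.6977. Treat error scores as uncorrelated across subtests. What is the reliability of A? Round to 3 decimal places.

Var(L+A) = 2 + 2·0.29 = 2.580.
True-score variance = ρ_L + ρ_A + 2·0.29, so 0.6977 = (0.66 + ρ_A + 0.58) / 2.580.
ρ_A = 0.6977·2.580 − 0.66 − 0.58 = 0.560.

0.560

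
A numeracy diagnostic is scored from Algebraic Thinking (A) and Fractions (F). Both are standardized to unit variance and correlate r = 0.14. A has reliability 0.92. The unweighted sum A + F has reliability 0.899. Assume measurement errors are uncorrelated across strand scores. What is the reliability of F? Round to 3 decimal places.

Var(A+F) = 2 + 2·0.14 = 2.280.
True-score variance = ρ_A + ρ_F + 2·0.14, so 0.899 = (0.92 + ρ_F + 0.28) / 2.280.
ρ_F = 0.899·2.280 − 0.92 − 0.28 = 0.850.

0.850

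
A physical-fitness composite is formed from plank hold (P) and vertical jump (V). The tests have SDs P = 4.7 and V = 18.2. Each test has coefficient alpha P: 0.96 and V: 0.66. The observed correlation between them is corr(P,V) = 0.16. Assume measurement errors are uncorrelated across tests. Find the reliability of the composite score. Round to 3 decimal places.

Var(P+V) = 4.7² + 18.2² + 2·[4.7·18.2·0.16] = 353.33 + 27.3728 = 380.703.
With uncorrelated errors the cross-covariances are all true-score covariance, so they carry over unchanged; only the diagonal terms shrink to ρᵢσᵢ².
True-score variance = [4.7²·0.96 + 18.2²·0.66] + 27.3728 = 239.825 + 27.3728 = 267.198.
Reliability = 267.198 / 380.703 = 0.702.

0.702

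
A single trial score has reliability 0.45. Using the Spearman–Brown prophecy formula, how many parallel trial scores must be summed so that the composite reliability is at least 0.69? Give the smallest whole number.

3

k ≥ ρ*(1−ρ₁)/(ρ₁(1−ρ*)) = 0.69·0.55 / (0.45·0.31) = 2.720.
Smallest integer k = 3.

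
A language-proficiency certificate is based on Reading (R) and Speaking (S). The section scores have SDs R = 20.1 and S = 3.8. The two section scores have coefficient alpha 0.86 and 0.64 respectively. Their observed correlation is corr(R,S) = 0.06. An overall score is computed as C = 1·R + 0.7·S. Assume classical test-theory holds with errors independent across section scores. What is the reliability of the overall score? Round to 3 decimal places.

0.858

Var(C) = 20.1² + 0.7²·3.8² + 2·[0.7·20.1·3.8·0.06] = 411.086 + 6.41592 = 417.502.
With uncorrelated errors the cross-covariances are all true-score covariance, so they carry over unchanged; only the diagonal terms shrink to ρᵢσᵢ².
True-score variance = [20.1²·0.86 + 0.7²·3.8²·0.64] + 6.41592 = 351.977 + 6.41592 = 358.393.
Reliability = 358.393 / 417.502 = 0.858.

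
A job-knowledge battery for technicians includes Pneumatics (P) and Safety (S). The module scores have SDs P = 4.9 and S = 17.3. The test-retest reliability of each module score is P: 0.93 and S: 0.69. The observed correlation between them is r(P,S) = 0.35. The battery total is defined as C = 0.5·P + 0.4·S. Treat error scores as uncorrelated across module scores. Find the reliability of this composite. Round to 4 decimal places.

0.7679

Var(C) = 0.5²·4.9² + 0.4²·17.3² + 2·[0.2·4.9·17.3·0.35] = 53.8889 + 11.8678 = 65.7567.
Under uncorrelated errors the observed covariances equal the true-score covariances, so only the own-variance terms attenuate.
True-score variance = [0.5²·4.9²·0.93 + 0.4²·17.3²·0.69] + 11.8678 = 38.6239 + 11.8678 = 50.4917.
Reliability = 50.4917 / 65.7567 = 0.7679.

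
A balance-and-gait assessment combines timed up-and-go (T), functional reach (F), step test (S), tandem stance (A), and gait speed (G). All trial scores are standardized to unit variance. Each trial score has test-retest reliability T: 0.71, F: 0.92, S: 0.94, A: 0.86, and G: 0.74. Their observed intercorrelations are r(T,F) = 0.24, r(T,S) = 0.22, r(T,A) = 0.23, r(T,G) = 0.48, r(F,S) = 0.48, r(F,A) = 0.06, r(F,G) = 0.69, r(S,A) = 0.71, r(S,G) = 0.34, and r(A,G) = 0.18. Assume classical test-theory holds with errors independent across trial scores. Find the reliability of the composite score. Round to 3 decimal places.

Var(T+F+S+A+G) = 5 + 2·[0.24 + 0.22 + 0.23 + 0.48 + 0.48 + 0.06 + 0.69 + 0.71 + 0.34 + 0.18] = 5 + 7.26 = 12.26.
With uncorrelated errors the cross-covariances are all true-score covariance, so they carry over unchanged; only the diagonal terms shrink to ρᵢσᵢ².
True-score variance = [0.71 + 0.92 + 0.94 + 0.86 + 0.74] + 7.26 = 4.17 + 7.26 = 11.43.
Reliability = 11.43 / 12.26 = 0.932.

0.932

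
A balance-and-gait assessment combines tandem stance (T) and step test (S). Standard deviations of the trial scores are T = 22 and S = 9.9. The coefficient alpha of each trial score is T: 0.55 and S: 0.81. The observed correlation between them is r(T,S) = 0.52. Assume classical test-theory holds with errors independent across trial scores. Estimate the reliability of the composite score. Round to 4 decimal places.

0.7076

Var(T+S) = 22² + 9.9² + 2·[22·9.9·0.52] = 582.01 + 226.512 = 808.522.
With uncorrelated errors the cross-covariances are all true-score covariance, so they carry over unchanged; only the diagonal terms shrink to ρᵢσᵢ².
True-score variance = [22²·0.55 + 9.9²·0.81] + 226.512 = 345.588 + 226.512 = 572.1.
Reliability = 572.1 / 808.522 = 0.7076.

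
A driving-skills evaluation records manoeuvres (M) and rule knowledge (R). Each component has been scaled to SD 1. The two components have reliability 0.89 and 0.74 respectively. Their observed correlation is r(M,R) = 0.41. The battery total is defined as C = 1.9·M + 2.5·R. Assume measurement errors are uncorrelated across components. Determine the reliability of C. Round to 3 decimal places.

Var(C) = 1.9² + 2.5² + 2·[4.75·0.41] = 9.86 + 3.895 = 13.755.
With uncorrelated errors the cross-covariances are all true-score covariance, so they carry over unchanged; only the diagonal terms shrink to ρᵢσᵢ².
True-score variance = [1.9²·0.89 + 2.5²·0.74] + 3.895 = 7.8379 + 3.895 = 11.7329.
Reliability = 11.7329 / 13.755 = 0.853.

0.853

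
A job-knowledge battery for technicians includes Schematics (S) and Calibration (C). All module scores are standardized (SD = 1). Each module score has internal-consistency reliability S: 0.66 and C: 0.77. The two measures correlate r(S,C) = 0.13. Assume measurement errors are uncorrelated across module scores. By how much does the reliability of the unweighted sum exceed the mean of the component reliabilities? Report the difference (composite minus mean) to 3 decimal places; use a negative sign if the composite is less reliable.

0.033

Var(sum) = 2 + 0.26 = 2.26; true-score variance = 1.43 + 0.26 = 1.69; composite reliability = 0.7478.
Mean component reliability = 0.7150.
Difference = 0.7478 − 0.7150 = 0.033.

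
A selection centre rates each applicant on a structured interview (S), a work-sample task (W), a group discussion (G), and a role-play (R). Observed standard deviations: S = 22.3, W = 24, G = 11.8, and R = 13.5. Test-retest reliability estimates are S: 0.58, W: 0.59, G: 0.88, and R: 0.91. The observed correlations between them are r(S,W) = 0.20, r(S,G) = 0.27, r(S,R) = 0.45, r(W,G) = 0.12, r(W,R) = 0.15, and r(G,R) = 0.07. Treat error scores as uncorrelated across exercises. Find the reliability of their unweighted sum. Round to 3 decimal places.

Var(S+W+G+R) = 22.3² + 24² + 11.8² + 13.5² + 2·[22.3·24·0.20 + 22.3·11.8·0.27 + 22.3·13.5·0.45 + 24·11.8·0.12 + 24·13.5·0.15 + 11.8·13.5·0.07] = 1394.78 + 814.591 = 2209.37.
With uncorrelated errors the cross-covariances are all true-score covariance, so they carry over unchanged; only the diagonal terms shrink to ρᵢσᵢ².
True-score variance = [22.3²·0.58 + 24²·0.59 + 11.8²·0.88 + 13.5²·0.91] + 814.591 = 916.647 + 814.591 = 1731.24.
Reliability = 1731.24 / 2209.37 = 0.784.

0.784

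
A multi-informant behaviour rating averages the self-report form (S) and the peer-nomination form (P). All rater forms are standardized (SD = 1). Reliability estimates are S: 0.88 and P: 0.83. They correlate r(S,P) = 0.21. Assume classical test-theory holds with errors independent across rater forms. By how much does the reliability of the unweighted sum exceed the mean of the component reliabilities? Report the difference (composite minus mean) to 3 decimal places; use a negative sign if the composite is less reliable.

0.025

Var(sum) = 2 + 0.42 = 2.42; true-score variance = 1.71 + 0.42 = 2.13; composite reliability = 0.8802.
Mean component reliability = 0.8550.
Difference = 0.8802 − 0.8550 = 0.025.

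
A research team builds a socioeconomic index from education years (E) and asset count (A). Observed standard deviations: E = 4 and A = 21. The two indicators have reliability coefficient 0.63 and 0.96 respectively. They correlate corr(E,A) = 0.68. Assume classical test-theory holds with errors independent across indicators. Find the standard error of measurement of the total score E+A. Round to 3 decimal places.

4.854

Var(total) = 457 + 114.24 = 571.24.
True-score variance = 433.44 + 114.24 = 547.68, so reliability = 0.9588.
Error variance = 571.24 − 547.68 = 23.56; SEM = √23.56 = 4.854.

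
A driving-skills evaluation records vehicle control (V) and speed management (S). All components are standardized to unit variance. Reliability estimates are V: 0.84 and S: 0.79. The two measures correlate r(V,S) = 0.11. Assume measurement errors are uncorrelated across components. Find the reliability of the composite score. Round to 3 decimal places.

Var(V+S) = 2 + 2·[0.11] = 2 + 0.22 = 2.22.
Because errors are independent across components, Cov(Tᵢ,Tⱼ) = Cov(Xᵢ,Xⱼ); the off-diagonal part of the true-score variance is the same as above.
True-score variance = [0.84 + 0.79] + 0.22 = 1.63 + 0.22 = 1.85.
Reliability = 1.85 / 2.22 = 0.833.

0.833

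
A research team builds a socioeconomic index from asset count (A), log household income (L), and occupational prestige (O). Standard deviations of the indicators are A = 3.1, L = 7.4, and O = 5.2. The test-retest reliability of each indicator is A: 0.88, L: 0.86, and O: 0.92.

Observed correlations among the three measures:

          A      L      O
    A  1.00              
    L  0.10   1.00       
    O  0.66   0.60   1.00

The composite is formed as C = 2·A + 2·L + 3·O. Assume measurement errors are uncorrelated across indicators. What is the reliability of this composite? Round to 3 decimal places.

Var(C) = 2²·3.1² + 2²·7.4² + 3²·5.2² + 2·[4·3.1·7.4·0.10 + 6·3.1·5.2·0.66 + 6·7.4·5.2·0.60] = 500.84 + 423.078 = 923.918.
Under uncorrelated errors the observed covariances equal the true-score covariances, so only the own-variance terms attenuate.
True-score variance = [2²·3.1²·0.88 + 2²·7.4²·0.86 + 3²·5.2²·0.92] + 423.078 = 446.093 + 423.078 = 869.171.
Reliability = 869.171 / 923.918 = 0.941.

0.941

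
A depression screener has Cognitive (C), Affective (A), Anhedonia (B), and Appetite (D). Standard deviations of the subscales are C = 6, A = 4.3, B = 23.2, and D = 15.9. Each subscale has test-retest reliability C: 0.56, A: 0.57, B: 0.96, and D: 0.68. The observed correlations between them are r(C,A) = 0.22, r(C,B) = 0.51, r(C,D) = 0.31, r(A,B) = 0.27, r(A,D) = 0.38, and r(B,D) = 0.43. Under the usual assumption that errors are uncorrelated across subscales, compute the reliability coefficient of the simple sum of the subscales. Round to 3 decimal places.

0.915

Var(C+A+B+D) = 6² + 4.3² + 23.2² + 15.9² + 2·[6·4.3·0.22 + 6·23.2·0.51 + 6·15.9·0.31 + 4.3·23.2·0.27 + 4.3·15.9·0.38 + 23.2·15.9·0.43] = 845.54 + 635.552 = 1481.09.
Because errors are independent across components, Cov(Tᵢ,Tⱼ) = Cov(Xᵢ,Xⱼ); the off-diagonal part of the true-score variance is the same as above.
True-score variance = [6²·0.56 + 4.3²·0.57 + 23.2²·0.96 + 15.9²·0.68] + 635.552 = 719.32 + 635.552 = 1354.87.
Reliability = 1354.87 / 1481.09 = 0.915.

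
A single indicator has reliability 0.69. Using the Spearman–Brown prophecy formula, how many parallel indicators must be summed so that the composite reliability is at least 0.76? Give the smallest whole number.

2

k ≥ ρ*(1−ρ₁)/(ρ₁(1−ρ*)) = 0.76·0.31 / (0.69·0.24) = 1.423.
Smallest integer k = 2.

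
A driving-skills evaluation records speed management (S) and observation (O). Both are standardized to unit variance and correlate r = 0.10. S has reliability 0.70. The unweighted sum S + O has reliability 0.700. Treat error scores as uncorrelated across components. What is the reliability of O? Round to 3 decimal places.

Var(S+O) = 2 + 2·0.10 = 2.200.
True-score variance = ρ_S + ρ_O + 2·0.10, so 0.700 = (0.70 + ρ_O + 0.20) / 2.200.
ρ_O = 0.700·2.200 − 0.70 − 0.20 = 0.640.

0.640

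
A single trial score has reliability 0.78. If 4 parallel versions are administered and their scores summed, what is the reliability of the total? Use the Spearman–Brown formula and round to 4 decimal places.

0.9341

ρ_k = kρ / (1 + (k−1)ρ) = 4·0.78 / (1 + 3·0.78) = 3.120 / 3.340 = 0.9341.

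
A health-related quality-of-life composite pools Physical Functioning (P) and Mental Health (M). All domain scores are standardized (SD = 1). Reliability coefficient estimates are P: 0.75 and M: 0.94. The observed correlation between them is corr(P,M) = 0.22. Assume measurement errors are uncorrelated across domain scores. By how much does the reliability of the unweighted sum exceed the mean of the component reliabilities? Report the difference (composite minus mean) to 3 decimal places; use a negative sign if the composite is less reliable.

0.028

Var(sum) = 2 + 0.44 = 2.44; true-score variance = 1.69 + 0.44 = 2.13; composite reliability = 0.8730.
Mean component reliability = 0.8450.
Difference = 0.8730 − 0.8450 = 0.028.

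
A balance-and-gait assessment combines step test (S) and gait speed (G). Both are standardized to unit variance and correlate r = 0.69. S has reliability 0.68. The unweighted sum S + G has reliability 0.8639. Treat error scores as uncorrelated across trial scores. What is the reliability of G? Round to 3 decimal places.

Var(S+G) = 2 + 2·0.69 = 3.380.
True-score variance = ρ_S + ρ_G + 2·0.69, so 0.8639 = (0.68 + ρ_G + 1.38) / 3.380.
ρ_G = 0.8639·3.380 − 0.68 − 1.38 = 0.860.

0.860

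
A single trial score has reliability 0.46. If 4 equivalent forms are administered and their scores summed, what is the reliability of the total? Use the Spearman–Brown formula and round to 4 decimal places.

0.7731

ρ_k = kρ / (1 + (k−1)ρ) = 4·0.46 / (1 + 3·0.46) = 1.840 / 2.380 = 0.7731.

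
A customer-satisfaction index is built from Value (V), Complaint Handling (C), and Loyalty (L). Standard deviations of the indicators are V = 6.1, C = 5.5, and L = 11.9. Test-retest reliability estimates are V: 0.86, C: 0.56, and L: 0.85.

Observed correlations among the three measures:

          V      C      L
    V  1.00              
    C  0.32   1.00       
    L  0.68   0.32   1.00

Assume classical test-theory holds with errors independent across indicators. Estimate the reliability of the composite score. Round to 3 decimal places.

Var(V+C+L) = 6.1² + 5.5² + 11.9² + 2·[6.1·5.5·0.32 + 6.1·11.9·0.68 + 5.5·11.9·0.32] = 209.07 + 162.082 = 371.152.
Because errors are independent across components, Cov(Tᵢ,Tⱼ) = Cov(Xᵢ,Xⱼ); the off-diagonal part of the true-score variance is the same as above.
True-score variance = [6.1²·0.86 + 5.5²·0.56 + 11.9²·0.85] + 162.082 = 169.309 + 162.082 = 331.392.
Reliability = 331.392 / 371.152 = 0.893.

0.893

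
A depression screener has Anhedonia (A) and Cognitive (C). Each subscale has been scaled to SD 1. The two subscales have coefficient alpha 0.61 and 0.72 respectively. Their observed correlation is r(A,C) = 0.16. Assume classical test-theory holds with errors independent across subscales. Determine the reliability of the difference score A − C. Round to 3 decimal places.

0.601

Var(A−C) = 1 + 1 − 2·0.16 = 2 − 0.32 = 1.68.
Because errors are independent across components, Cov(Tᵢ,Tⱼ) = Cov(Xᵢ,Xⱼ); the off-diagonal part of the true-score variance is the same as above.
True-score variance = [0.61 + 0.72] − 0.32 = 1.33 − 0.32 = 1.01.
Reliability = 1.01 / 1.68 = 0.601.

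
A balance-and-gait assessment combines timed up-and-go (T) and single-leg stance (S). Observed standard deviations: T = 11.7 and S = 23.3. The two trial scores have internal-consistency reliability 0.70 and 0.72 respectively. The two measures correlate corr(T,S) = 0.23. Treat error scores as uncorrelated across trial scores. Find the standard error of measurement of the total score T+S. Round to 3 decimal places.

13.895

Var(total) = 679.78 + 125.401 = 805.181.
True-score variance = 486.704 + 125.401 = 612.104, so reliability = 0.7602.
Error variance = 805.181 − 612.104 = 193.076; SEM = √193.076 = 13.895.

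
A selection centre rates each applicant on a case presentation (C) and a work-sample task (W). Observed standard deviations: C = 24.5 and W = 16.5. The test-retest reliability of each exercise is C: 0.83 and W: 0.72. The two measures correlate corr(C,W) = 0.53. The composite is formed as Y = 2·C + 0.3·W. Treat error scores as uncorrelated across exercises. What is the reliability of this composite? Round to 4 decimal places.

0.8453

Var(Y) = 2²·24.5² + 0.3²·16.5² + 2·[0.6·24.5·16.5·0.53] = 2425.5 + 257.103 = 2682.61.
With uncorrelated errors the cross-covariances are all true-score covariance, so they carry over unchanged; only the diagonal terms shrink to ρᵢσᵢ².
True-score variance = [2²·24.5²·0.83 + 0.3²·16.5²·0.72] + 257.103 = 2010.47 + 257.103 = 2267.57.
Reliability = 2267.57 / 2682.61 = 0.8453.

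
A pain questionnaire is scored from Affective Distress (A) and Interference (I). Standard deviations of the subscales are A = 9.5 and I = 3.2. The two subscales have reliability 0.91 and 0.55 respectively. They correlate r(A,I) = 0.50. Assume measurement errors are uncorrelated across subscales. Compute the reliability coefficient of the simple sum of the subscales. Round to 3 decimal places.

0.903

Var(A+I) = 9.5² + 3.2² + 2·[9.5·3.2·0.50] = 100.49 + 30.4 = 130.89.
Because errors are independent across components, Cov(Tᵢ,Tⱼ) = Cov(Xᵢ,Xⱼ); the off-diagonal part of the true-score variance is the same as above.
True-score variance = [9.5²·0.91 + 3.2²·0.55] + 30.4 = 87.7595 + 30.4 = 118.16.
Reliability = 118.16 / 130.89 = 0.903.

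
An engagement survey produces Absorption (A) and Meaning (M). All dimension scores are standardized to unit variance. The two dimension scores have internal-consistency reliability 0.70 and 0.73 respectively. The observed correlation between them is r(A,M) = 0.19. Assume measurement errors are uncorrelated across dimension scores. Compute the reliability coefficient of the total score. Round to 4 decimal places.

Var(A+M) = 2 + 2·[0.19] = 2 + 0.38 = 2.38.
With uncorrelated errors the cross-covariances are all true-score covariance, so they carry over unchanged; only the diagonal terms shrink to ρᵢσᵢ².
True-score variance = [0.70 + 0.73] + 0.38 = 1.43 + 0.38 = 1.81.
Reliability = 1.81 / 2.38 = 0.7605.

0.7605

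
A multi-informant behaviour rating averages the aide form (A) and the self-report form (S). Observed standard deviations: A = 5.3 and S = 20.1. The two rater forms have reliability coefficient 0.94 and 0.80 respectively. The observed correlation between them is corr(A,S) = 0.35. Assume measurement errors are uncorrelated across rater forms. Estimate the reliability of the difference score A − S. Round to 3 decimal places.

Var(A−S) = 5.3² + 20.1² − 2·5.3·20.1·0.35 = 432.1 − 74.571 = 357.529.
Under uncorrelated errors the observed covariances equal the true-score covariances, so only the own-variance terms attenuate.
True-score variance = [5.3²·0.94 + 20.1²·0.80] − 74.571 = 349.613 − 74.571 = 275.042.
Reliability = 275.042 / 357.529 = 0.769.

0.769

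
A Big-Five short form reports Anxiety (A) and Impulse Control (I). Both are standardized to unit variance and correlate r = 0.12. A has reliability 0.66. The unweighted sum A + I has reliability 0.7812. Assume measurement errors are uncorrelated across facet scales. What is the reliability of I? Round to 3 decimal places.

0.850

Var(A+I) = 2 + 2·0.12 = 2.240.
True-score variance = ρ_A + ρ_I + 2·0.12, so 0.7812 = (0.66 + ρ_I + 0.24) / 2.240.
ρ_I = 0.7812·2.240 − 0.66 − 0.24 = 0.850.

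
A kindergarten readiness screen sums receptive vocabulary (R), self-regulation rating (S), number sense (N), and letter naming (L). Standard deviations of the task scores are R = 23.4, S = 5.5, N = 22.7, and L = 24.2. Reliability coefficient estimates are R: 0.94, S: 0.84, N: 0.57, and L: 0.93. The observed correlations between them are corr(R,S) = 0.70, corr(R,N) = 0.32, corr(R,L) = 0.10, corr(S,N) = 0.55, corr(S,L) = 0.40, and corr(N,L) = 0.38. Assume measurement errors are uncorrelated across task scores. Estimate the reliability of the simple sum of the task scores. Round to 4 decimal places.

0.8990

Var(R+S+N+L) = 23.4² + 5.5² + 22.7² + 24.2² + 2·[23.4·5.5·0.70 + 23.4·22.7·0.32 + 23.4·24.2·0.10 + 5.5·22.7·0.55 + 5.5·24.2·0.40 + 22.7·24.2·0.38] = 1678.74 + 1294.7 = 2973.44.
With uncorrelated errors the cross-covariances are all true-score covariance, so they carry over unchanged; only the diagonal terms shrink to ρᵢσᵢ².
True-score variance = [23.4²·0.94 + 5.5²·0.84 + 22.7²·0.57 + 24.2²·0.93] + 1294.7 = 1378.48 + 1294.7 = 2673.18.
Reliability = 2673.18 / 2973.44 = 0.8990.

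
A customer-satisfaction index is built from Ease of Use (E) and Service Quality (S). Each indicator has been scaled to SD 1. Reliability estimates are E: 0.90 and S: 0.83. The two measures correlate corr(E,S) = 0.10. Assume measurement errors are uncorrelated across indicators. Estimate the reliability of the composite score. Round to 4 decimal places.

0.8773

Var(E+S) = 2 + 2·[0.10] = 2 + 0.2 = 2.2.
Under uncorrelated errors the observed covariances equal the true-score covariances, so only the own-variance terms attenuate.
True-score variance = [0.90 + 0.83] + 0.2 = 1.73 + 0.2 = 1.93.
Reliability = 1.93 / 2.2 = 0.8773.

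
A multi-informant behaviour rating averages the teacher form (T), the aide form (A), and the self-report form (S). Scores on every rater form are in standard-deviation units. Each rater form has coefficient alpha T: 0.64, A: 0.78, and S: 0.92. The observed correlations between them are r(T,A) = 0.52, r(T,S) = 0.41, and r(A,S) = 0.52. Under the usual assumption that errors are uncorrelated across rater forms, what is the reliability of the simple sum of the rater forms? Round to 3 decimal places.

0.888

Var(T+A+S) = 3 + 2·[0.52 + 0.41 + 0.52] = 3 + 2.9 = 5.9.
Under uncorrelated errors the observed covariances equal the true-score covariances, so only the own-variance terms attenuate.
True-score variance = [0.64 + 0.78 + 0.92] + 2.9 = 2.34 + 2.9 = 5.24.
Reliability = 5.24 / 5.9 = 0.888.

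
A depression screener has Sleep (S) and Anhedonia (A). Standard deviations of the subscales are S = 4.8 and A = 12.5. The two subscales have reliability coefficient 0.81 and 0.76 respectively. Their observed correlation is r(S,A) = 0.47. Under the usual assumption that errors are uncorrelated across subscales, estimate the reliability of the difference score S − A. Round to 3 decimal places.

Var(S−A) = 4.8² + 12.5² − 2·4.8·12.5·0.47 = 179.29 − 56.4 = 122.89.
With uncorrelated errors the cross-covariances are all true-score covariance, so they carry over unchanged; only the diagonal terms shrink to ρᵢσᵢ².
True-score variance = [4.8²·0.81 + 12.5²·0.76] − 56.4 = 137.412 − 56.4 = 81.0124.
Reliability = 81.0124 / 122.89 = 0.659.

0.659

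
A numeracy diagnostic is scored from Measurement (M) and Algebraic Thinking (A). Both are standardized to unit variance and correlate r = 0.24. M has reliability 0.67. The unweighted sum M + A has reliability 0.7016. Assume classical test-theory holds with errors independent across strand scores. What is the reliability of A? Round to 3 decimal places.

0.590

Var(M+A) = 2 + 2·0.24 = 2.480.
True-score variance = ρ_M + ρ_A + 2·0.24, so 0.7016 = (0.67 + ρ_A + 0.48) / 2.480.
ρ_A = 0.7016·2.480 − 0.67 − 0.48 = 0.590.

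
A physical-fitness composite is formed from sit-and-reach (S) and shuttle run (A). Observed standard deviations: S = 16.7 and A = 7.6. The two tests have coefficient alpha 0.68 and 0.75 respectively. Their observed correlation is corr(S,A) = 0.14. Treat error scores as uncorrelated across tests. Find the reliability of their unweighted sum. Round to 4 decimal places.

0.7214

Var(S+A) = 16.7² + 7.6² + 2·[16.7·7.6·0.14] = 336.65 + 35.5376 = 372.188.
With uncorrelated errors the cross-covariances are all true-score covariance, so they carry over unchanged; only the diagonal terms shrink to ρᵢσᵢ².
True-score variance = [16.7²·0.68 + 7.6²·0.75] + 35.5376 = 232.965 + 35.5376 = 268.503.
Reliability = 268.503 / 372.188 = 0.7214.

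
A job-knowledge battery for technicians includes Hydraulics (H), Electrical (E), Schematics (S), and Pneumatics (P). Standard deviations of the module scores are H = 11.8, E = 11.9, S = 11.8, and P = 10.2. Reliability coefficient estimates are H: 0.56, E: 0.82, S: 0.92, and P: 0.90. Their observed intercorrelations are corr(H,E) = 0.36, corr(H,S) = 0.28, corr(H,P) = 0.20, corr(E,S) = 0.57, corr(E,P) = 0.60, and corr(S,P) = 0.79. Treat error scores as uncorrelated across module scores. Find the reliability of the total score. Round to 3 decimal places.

0.913

Var(H+E+S+P) = 11.8² + 11.9² + 11.8² + 10.2² + 2·[11.8·11.9·0.36 + 11.8·11.8·0.28 + 11.8·10.2·0.20 + 11.9·11.8·0.57 + 11.9·10.2·0.60 + 11.8·10.2·0.79] = 524.13 + 723.124 = 1247.25.
Under uncorrelated errors the observed covariances equal the true-score covariances, so only the own-variance terms attenuate.
True-score variance = [11.8²·0.56 + 11.9²·0.82 + 11.8²·0.92 + 10.2²·0.90] + 723.124 = 415.831 + 723.124 = 1138.96.
Reliability = 1138.96 / 1247.25 = 0.913.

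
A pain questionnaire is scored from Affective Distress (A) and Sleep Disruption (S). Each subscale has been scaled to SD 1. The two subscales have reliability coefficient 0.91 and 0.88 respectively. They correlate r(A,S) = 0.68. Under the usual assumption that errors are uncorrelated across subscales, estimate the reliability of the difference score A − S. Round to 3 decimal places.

0.672

Var(A−S) = 1 + 1 − 2·0.68 = 2 − 1.36 = 0.64.
Because errors are independent across components, Cov(Tᵢ,Tⱼ) = Cov(Xᵢ,Xⱼ); the off-diagonal part of the true-score variance is the same as above.
True-score variance = [0.91 + 0.88] − 1.36 = 1.79 − 1.36 = 0.43.
Reliability = 0.43 / 0.64 = 0.672.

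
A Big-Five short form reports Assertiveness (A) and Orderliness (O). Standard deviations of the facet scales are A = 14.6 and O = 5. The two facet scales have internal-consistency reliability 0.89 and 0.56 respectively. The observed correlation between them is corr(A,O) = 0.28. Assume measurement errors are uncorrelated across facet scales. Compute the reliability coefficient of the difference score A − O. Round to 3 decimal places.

Var(A−O) = 14.6² + 5² − 2·14.6·5·0.28 = 238.16 − 40.88 = 197.28.
Under uncorrelated errors the observed covariances equal the true-score covariances, so only the own-variance terms attenuate.
True-score variance = [14.6²·0.89 + 5²·0.56] − 40.88 = 203.712 − 40.88 = 162.832.
Reliability = 162.832 / 197.28 = 0.825.

0.825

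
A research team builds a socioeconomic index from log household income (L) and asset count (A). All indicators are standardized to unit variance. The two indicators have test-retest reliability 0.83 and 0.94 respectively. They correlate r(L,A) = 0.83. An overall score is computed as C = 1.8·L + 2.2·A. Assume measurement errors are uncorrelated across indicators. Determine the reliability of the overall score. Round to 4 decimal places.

0.9426

Var(C) = 1.8² + 2.2² + 2·[3.96·0.83] = 8.08 + 6.5736 = 14.6536.
With uncorrelated errors the cross-covariances are all true-score covariance, so they carry over unchanged; only the diagonal terms shrink to ρᵢσᵢ².
True-score variance = [1.8²·0.83 + 2.2²·0.94] + 6.5736 = 7.2388 + 6.5736 = 13.8124.
Reliability = 13.8124 / 14.6536 = 0.9426.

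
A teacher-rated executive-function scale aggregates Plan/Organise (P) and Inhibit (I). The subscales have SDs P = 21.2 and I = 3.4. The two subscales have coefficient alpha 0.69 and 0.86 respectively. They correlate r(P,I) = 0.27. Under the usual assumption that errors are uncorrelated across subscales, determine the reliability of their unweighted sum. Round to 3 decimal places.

0.718

Var(P+I) = 21.2² + 3.4² + 2·[21.2·3.4·0.27] = 461 + 38.9232 = 499.923.
Under uncorrelated errors the observed covariances equal the true-score covariances, so only the own-variance terms attenuate.
True-score variance = [21.2²·0.69 + 3.4²·0.86] + 38.9232 = 320.055 + 38.9232 = 358.978.
Reliability = 358.978 / 499.923 = 0.718.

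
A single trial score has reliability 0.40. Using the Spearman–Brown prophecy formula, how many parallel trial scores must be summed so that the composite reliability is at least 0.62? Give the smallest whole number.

3

k ≥ ρ*(1−ρ₁)/(ρ₁(1−ρ*)) = 0.62·0.60 / (0.40·0.38) = 2.447.
Smallest integer k = 3.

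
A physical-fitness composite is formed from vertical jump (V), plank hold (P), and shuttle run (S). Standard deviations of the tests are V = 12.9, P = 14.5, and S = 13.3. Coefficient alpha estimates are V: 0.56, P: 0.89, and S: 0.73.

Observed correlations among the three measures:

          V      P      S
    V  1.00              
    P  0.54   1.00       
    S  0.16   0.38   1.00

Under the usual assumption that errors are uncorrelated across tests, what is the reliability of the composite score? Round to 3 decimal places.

0.849

Var(V+P+S) = 12.9² + 14.5² + 13.3² + 2·[12.9·14.5·0.54 + 12.9·13.3·0.16 + 14.5·13.3·0.38] = 553.55 + 403.482 = 957.032.
With uncorrelated errors the cross-covariances are all true-score covariance, so they carry over unchanged; only the diagonal terms shrink to ρᵢσᵢ².
True-score variance = [12.9²·0.56 + 14.5²·0.89 + 13.3²·0.73] + 403.482 = 409.442 + 403.482 = 812.924.
Reliability = 812.924 / 957.032 = 0.849.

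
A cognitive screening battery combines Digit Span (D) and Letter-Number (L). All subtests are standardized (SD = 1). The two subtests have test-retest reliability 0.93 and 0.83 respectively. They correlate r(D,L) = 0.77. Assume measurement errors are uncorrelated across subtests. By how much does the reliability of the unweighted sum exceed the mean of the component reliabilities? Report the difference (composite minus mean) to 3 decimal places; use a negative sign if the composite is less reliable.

0.052

Var(sum) = 2 + 1.54 = 3.54; true-score variance = 1.76 + 1.54 = 3.3; composite reliability = 0.9322.
Mean component reliability = 0.8800.
Difference = 0.9322 − 0.8800 = 0.052.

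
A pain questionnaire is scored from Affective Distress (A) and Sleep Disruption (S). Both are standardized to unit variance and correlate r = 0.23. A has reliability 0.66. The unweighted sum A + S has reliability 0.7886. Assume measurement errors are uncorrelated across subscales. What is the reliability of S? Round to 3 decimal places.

Var(A+S) = 2 + 2·0.23 = 2.460.
True-score variance = ρ_A + ρ_S + 2·0.23, so 0.7886 = (0.66 + ρ_S + 0.46) / 2.460.
ρ_S = 0.7886·2.460 − 0.66 − 0.46 = 0.820.

0.820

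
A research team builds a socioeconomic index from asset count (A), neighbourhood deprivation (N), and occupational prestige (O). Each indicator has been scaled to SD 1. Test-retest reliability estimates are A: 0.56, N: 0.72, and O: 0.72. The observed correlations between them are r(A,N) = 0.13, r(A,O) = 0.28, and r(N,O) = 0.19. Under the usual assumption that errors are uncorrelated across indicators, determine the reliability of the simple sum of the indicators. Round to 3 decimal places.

0.762

Var(A+N+O) = 3 + 2·[0.13 + 0.28 + 0.19] = 3 + 1.2 = 4.2.
Because errors are independent across components, Cov(Tᵢ,Tⱼ) = Cov(Xᵢ,Xⱼ); the off-diagonal part of the true-score variance is the same as above.
True-score variance = [0.56 + 0.72 + 0.72] + 1.2 = 2 + 1.2 = 3.2.
Reliability = 3.2 / 4.2 = 0.762.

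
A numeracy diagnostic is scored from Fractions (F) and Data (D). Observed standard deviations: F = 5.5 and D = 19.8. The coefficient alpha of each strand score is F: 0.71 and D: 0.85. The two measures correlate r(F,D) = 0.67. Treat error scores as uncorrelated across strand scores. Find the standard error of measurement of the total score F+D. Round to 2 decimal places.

Var(total) = 422.29 + 145.926 = 568.216.
True-score variance = 354.712 + 145.926 = 500.638, so reliability = 0.8811.
Error variance = 568.216 − 500.638 = 67.5785; SEM = √67.5785 = 8.22.

8.22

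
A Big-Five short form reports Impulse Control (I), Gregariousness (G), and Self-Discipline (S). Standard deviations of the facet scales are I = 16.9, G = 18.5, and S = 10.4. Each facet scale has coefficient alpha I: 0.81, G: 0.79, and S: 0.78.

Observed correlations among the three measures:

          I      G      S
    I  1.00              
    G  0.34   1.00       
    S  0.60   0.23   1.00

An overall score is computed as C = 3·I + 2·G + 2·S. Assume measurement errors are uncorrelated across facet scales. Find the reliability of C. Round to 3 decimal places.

Var(C) = 3²·16.9² + 2²·18.5² + 2²·10.4² + 2·[6·16.9·18.5·0.34 + 6·16.9·10.4·0.60 + 4·18.5·10.4·0.23] = 4372.13 + 2895.1 = 7267.23.
Because errors are independent across components, Cov(Tᵢ,Tⱼ) = Cov(Xᵢ,Xⱼ); the off-diagonal part of the true-score variance is the same as above.
True-score variance = [3²·16.9²·0.81 + 2²·18.5²·0.79 + 2²·10.4²·0.78] + 2895.1 = 3501.07 + 2895.1 = 6396.17.
Reliability = 6396.17 / 7267.23 = 0.880.

0.880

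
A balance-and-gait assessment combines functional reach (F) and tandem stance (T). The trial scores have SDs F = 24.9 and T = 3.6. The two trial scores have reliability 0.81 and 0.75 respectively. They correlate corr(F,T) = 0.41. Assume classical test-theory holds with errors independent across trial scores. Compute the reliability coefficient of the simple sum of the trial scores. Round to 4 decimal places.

0.8287

Var(F+T) = 24.9² + 3.6² + 2·[24.9·3.6·0.41] = 632.97 + 73.5048 = 706.475.
Under uncorrelated errors the observed covariances equal the true-score covariances, so only the own-variance terms attenuate.
True-score variance = [24.9²·0.81 + 3.6²·0.75] + 73.5048 = 511.928 + 73.5048 = 585.433.
Reliability = 585.433 / 706.475 = 0.8287.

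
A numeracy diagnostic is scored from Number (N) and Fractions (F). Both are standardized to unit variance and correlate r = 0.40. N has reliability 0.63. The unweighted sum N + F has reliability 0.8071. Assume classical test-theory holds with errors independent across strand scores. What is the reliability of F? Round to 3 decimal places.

0.830

Var(N+F) = 2 + 2·0.40 = 2.800.
True-score variance = ρ_N + ρ_F + 2·0.40, so 0.8071 = (0.63 + ρ_F + 0.80) / 2.800.
ρ_F = 0.8071·2.800 − 0.63 − 0.80 = 0.830.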